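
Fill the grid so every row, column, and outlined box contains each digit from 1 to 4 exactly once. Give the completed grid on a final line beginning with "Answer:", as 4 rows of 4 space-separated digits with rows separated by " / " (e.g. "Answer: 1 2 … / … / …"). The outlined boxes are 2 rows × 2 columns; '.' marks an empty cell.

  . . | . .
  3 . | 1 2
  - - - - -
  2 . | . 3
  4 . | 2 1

Step 1. [r1c2∈{1,2,4}] row 1 places 2 nowhere but r1c2. So r1c2=2.
Step 2. [r3c3∈{4}] r3c3's peers cover all but 4 ⇒ r3c3=4.
Step 3. [r3c2∈{1}] r3c2's peers cover all but 1 ⇒ r3c2=1.
Step 4. [r1c3∈{3}] r1c3 has the single candidate 3. So r1c3=3.
Step 5. [r1c4∈{4}] r1c4 has the single candidate 4. So r1c4=4.
Step 6. [r4c2∈{3}] nothing but 3 survives at r4c2, so r4c2=3.
Step 7. [r2c2∈{4}] nothing but 4 survives at r2c2, so r2c2=4.
Step 8. [r1c1∈{1}] r1c1's peers cover all but 1 ⇒ r1c1=1.

Answer: 1 2 3 4 / 3 4 1 2 / 2 1 4 3 / 4 3 2 1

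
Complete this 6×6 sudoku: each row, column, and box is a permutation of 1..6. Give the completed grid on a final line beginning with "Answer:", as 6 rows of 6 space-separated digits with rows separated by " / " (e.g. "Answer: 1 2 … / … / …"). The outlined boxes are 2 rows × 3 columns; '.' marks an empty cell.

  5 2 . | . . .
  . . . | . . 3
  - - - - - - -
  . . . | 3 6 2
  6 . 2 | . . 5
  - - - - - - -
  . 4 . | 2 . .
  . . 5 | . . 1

Step 1. [r1c6∈{4,6}] 4 has one home in col 6: r1c6 ⇒ r1c6=4.
Step 2. [r1c5∈{1}] r1c5 is down to just 1 ⇒ r1c5=1.
Step 3. [r1c4∈{6}] only 6 remains possible at r1c4. So r1c4=6.
Step 4. [r6c2∈{3,6}] 6 has one home in row 6: r6c2, so r6c2=6.
Step 5. [r2c2∈{1}] nothing but 1 survives at r2c2. So r2c2=1.
Step 6. [r2c1∈{4}] only 4 remains possible at r2c1, so r2c1=4.
Step 7. [r6c4∈{4}] nothing but 4 survives at r6c4. So r6c4=4.
Step 8. [r5c5∈{3,5}] in row 5, 5 fits only at r5c5, so r5c5=5.
Step 9. [r3c1∈{1}] r3c1 has the single candidate 1, so r3c1=1.
Step 10. [r5c1∈{3}] only 3 remains possible at r5c1 ⇒ r5c1=3.
Step 11. [r2c5∈{2}] nothing but 2 survives at r2c5. So r2c5=2.
Step 12. [r3c3∈{4}] only 4 remains possible at r3c3, so r3c3=4.
Step 13. [r5c3∈{1}] nothing but 1 survives at r5c3 ⇒ r5c3=1.
Step 14. [r6c1∈{2}] r6c1's peers cover all but 2, so r6c1=2.
Step 15. [r6c5∈{3}] r6c5's peers cover all but 3. So r6c5=3.
Step 16. [r4c5∈{4}] r4c5's peers cover all but 4, so r4c5=4.
Step 17. [r2c4∈{5}] r2c4's peers cover all but 5 ⇒ r2c4=5.
Step 18. [r5c6∈{6}] r5c6's peers cover all but 6. So r5c6=6.
Step 19. [r1c3∈{3}] only 3 remains possible at r1c3. So r1c3=3.
Step 20. [r4c4∈{1}] r4c4 has the single candidate 1 ⇒ r4c4=1.
Step 21. [r3c2∈{5}] nothing but 5 survives at r3c2. So r3c2=5.
Step 22. [r4c2∈{3}] r4c2 is down to just 3, so r4c2=3.
Step 23. [r2c3∈{6}] r2c3 has the single candidate 6. So r2c3=6.

Answer: 5 2 3 6 1 4 / 4 1 6 5 2 3 / 1 5 4 3 6 2 / 6 3 2 1 4 5 / 3 4 1 2 5 6 / 2 6 5 4 3 1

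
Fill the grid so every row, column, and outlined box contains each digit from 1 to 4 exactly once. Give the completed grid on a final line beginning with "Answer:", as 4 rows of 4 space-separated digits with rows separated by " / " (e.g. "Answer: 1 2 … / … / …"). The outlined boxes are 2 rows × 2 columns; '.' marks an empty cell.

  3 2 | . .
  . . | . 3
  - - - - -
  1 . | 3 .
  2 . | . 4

Step 1. [r1c4∈{1}] nothing but 1 survives at r1c4, so r1c4=1.
Step 2. [r2c1∈{4}] only 4 remains possible at r2c1 ⇒ r2c1=4.
Step 3. [r2c2∈{1}] r2c2 is down to just 1, so r2c2=1.
Step 4. [r3c2∈{4}] r3c2 is down to just 4 ⇒ r3c2=4.
Step 5. [r4c2∈{3}] nothing but 3 survives at r4c2, so r4c2=3.
Step 6. [r1c3∈{4}] r1c3 is down to just 4, so r1c3=4.
Step 7. [r2c3∈{2}] r2c3's peers cover all but 2. So r2c3=2.
Step 8. [r4c3∈{1}] r4c3's peers cover all but 1, so r4c3=1.
Step 9. [r3c4∈{2}] nothing but 2 survives at r3c4, so r3c4=2.

Answer: 3 2 4 1 / 4 1 2 3 / 1 4 3 2 / 2 3 1 4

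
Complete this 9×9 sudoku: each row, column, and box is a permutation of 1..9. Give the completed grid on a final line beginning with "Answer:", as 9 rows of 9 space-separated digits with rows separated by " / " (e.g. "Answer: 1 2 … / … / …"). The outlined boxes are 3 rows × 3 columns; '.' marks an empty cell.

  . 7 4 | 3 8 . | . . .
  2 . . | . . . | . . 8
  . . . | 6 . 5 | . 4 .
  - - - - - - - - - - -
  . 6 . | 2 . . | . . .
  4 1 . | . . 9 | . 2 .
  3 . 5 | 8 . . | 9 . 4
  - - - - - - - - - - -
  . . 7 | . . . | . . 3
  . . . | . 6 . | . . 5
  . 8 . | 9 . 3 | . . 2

Step 1. [r4c1∈{7,8,9}] col 1 places 7 nowhere but r4c1. So r4c1=7.
Step 2. [r4c9∈{1}] r4c9 has the single candidate 1. So r4c9=1.
Step 3. [r8c3∈{1,2,3,9}] in col 3, 2 fits only at r8c3, so r8c3=2.
Step 4. [r8c2∈{3,4,9}] row 8 places 3 nowhere but r8c2 ⇒ r8c2=3.
Step 5. [r3c2∈{9}] r3c2 is down to just 9, so r3c2=9.
Step 6. [r3c9∈{7}] nothing but 7 survives at r3c9. So r3c9=7.
Step 7. [r7c2∈{4,5}] col 2 places 4 nowhere but r7c2. So r7c2=4.
Step 8. [r2c5∈{1,4,7,9}] r2c5 is the only open cell in col 5 admitting 9 ⇒ r2c5=9.
Step 9. [r4c6∈{4}] r4c6 is down to just 4, so r4c6=4.
Step 10. [r9c5∈{1,4,5,7}] 4 has one home in col 5: r9c5, so r9c5=4.
Step 11. [r9c1∈{1,5,6}] r9c1 is the only open cell in row 9 admitting 5. So r9c1=5.
Step 12. [r6c6∈{1,6,7}] across col 6, 6 lands solely at r6c6. So r6c6=6.
Step 13. [r6c8∈{7}] only 7 remains possible at r6c8 ⇒ r6c8=7.
Step 14. [r9c7∈{1,6,7}] in row 9, 7 fits only at r9c7. So r9c7=7.
Step 15. [r5c3∈{8}] r5c3 has the single candidate 8, so r5c3=8.
Step 16. [r5c5∈{3,5,7}] col 5 places 7 nowhere but r5c5 ⇒ r5c5=7.
Step 17. [r5c7∈{3,5,6}] r5c7 is the only open cell in row 5 admitting 3 ⇒ r5c7=3.
Step 18. [r2c8∈{1,3,5,6}] across col 8, 3 lands solely at r2c8. So r2c8=3.
Step 19. [r5c4∈{5}] only 5 remains possible at r5c4, so r5c4=5.
Step 20. [r7c4∈{1}] r7c4's peers cover all but 1 ⇒ r7c4=1.
Step 21. [r8c4∈{7}] r8c4's peers cover all but 7 ⇒ r8c4=7.
Step 22. [r8c6∈{8}] r8c6's peers cover all but 8. So r8c6=8.
Step 23. [r1c9∈{6,9}] 9 has one home in col 9: r1c9 ⇒ r1c9=9.
Step 24. [r7c6∈{2}] only 2 remains possible at r7c6. So r7c6=2.
Step 25. [r1c6∈{1}] nothing but 1 survives at r1c6, so r1c6=1.
Step 26. [r1c1∈{6}] nothing but 6 survives at r1c1, so r1c1=6.
Step 27. [r2c3∈{1}] only 1 remains possible at r2c3, so r2c3=1.
Step 28. [r8c1∈{1,9}] 1 has one home in col 1: r8c1, so r8c1=1.
Step 29. [r1c8∈{5}] r1c8 has the single candidate 5 ⇒ r1c8=5.
Step 30. [r4c8∈{8}] r4c8 is down to just 8. So r4c8=8.
Step 31. [r8c8∈{9}] r8c8 is down to just 9, so r8c8=9.
Step 32. [r7c8∈{6}] r7c8 is down to just 6, so r7c8=6.
Step 33. [r3c7∈{1,2}] across row 3, 1 lands solely at r3c7, so r3c7=1.
Step 34. [r2c2∈{5}] only 5 remains possible at r2c2. So r2c2=5.
Step 35. [r7c1∈{9}] only 9 remains possible at r7c1. So r7c1=9.
Step 36. [r3c1∈{8}] nothing but 8 survives at r3c1 ⇒ r3c1=8.
Step 37. [r4c3∈{9}] r4c3 has the single candidate 9, so r4c3=9.
Step 38. [r7c7∈{8}] r7c7 has the single candidate 8, so r7c7=8.
Step 39. [r9c8∈{1}] nothing but 1 survives at r9c8 ⇒ r9c8=1.
Step 40. [r6c5∈{1}] nothing but 1 survives at r6c5, so r6c5=1.
Step 41. [r6c2∈{2}] r6c2 has the single candidate 2 ⇒ r6c2=2.
Step 42. [r2c4∈{4}] r2c4 has the single candidate 4 ⇒ r2c4=4.
Step 43. [r2c7∈{6}] only 6 remains possible at r2c7. So r2c7=6.
Step 44. [r8c7∈{4}] nothing but 4 survives at r8c7, so r8c7=4.
Step 45. [r7c5∈{5}] nothing but 5 survives at r7c5 ⇒ r7c5=5.
Step 46. [r3c5∈{2}] only 2 remains possible at r3c5 ⇒ r3c5=2.
Step 47. [r4c5∈{3}] r4c5's peers cover all but 3 ⇒ r4c5=3.
Step 48. [r5c9∈{6}] r5c9 has the single candidate 6. So r5c9=6.
Step 49. [r1c7∈{2}] r1c7 has the single candidate 2, so r1c7=2.
Step 50. [r4c7∈{5}] r4c7 is down to just 5 ⇒ r4c7=5.
Step 51. [r3c3∈{3}] nothing but 3 survives at r3c3 ⇒ r3c3=3.
Step 52. [r9c3∈{6}] r9c3 is down to just 6 ⇒ r9c3=6.
Step 53. [r2c6∈{7}] nothing but 7 survives at r2c6, so r2c6=7.

Answer: 6 7 4 3 8 1 2 5 9 / 2 5 1 4 9 7 6 3 8 / 8 9 3 6 2 5 1 4 7 / 7 6 9 2 3 4 5 8 1 / 4 1 8 5 7 9 3 2 6 / 3 2 5 8 1 6 9 7 4 / 9 4 7 1 5 2 8 6 3 / 1 3 2 7 6 8 4 9 5 / 5 8 6 9 4 3 7 1 2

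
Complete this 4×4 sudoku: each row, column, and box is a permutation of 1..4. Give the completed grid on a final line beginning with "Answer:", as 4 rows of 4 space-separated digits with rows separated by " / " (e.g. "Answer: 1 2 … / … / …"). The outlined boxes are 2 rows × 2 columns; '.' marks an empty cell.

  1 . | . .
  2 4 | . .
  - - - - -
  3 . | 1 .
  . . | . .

Step 1. [r2c3∈{3}] r2c3's peers cover all but 3 ⇒ r2c3=3.
Step 2. [r3c4∈{2,4}] row 3 places 4 nowhere but r3c4 ⇒ r3c4=4.
Step 3. [r4c3∈{2}] r4c3's peers cover all but 2. So r4c3=2.
Step 4. [r4c4∈{3}] r4c4's peers cover all but 3, so r4c4=3.
Step 5. [r4c2∈{1}] r4c2's peers cover all but 1 ⇒ r4c2=1.
Step 6. [r3c2∈{2}] r3c2's peers cover all but 2, so r3c2=2.
Step 7. [r2c4∈{1}] r2c4 is down to just 1, so r2c4=1.
Step 8. [r1c3∈{4}] r1c3 has the single candidate 4. So r1c3=4.
Step 9. [r4c1∈{4}] r4c1's peers cover all but 4 ⇒ r4c1=4.
Step 10. [r1c4∈{2}] only 2 remains possible at r1c4. So r1c4=2.
Step 11. [r1c2∈{3}] only 3 remains possible at r1c2 ⇒ r1c2=3.

Answer: 1 3 4 2 / 2 4 3 1 / 3 2 1 4 / 4 1 2 3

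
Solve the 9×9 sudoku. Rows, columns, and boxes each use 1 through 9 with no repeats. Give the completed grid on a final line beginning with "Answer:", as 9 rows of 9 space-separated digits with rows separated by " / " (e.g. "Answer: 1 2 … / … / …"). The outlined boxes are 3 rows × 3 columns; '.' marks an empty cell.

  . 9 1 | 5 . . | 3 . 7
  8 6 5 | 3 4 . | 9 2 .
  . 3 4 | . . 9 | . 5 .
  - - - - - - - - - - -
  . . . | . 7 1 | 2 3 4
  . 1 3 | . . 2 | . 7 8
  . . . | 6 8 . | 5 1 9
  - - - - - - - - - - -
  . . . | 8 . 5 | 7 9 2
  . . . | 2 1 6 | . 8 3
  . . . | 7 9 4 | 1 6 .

Step 1. [r7c2∈{4}] only 4 remains possible at r7c2, so r7c2=4.
Step 2. [r1c1∈{2}] r1c1 is down to just 2, so r1c1=2.
Step 3. [r4c4∈{9}] r4c4 is down to just 9, so r4c4=9.
Step 4. [r5c1∈{4,5,6,9}] in row 5, 9 fits only at r5c1, so r5c1=9.
Step 5. [r3c9∈{1,6}] across col 9, 6 lands solely at r3c9, so r3c9=6.
Step 6. [r7c1∈{1,3,6}] across row 7, 1 lands solely at r7c1, so r7c1=1.
Step 7. [r4c1∈{5,6}] 6 has one home in col 1: r4c1. So r4c1=6.
Step 8. [r4c2∈{5,8}] across row 4, 5 lands solely at r4c2, so r4c2=5.
Step 9. [r8c2∈{7}] r8c2 is down to just 7, so r8c2=7.
Step 10. [r6c2∈{2}] only 2 remains possible at r6c2 ⇒ r6c2=2.
Step 11. [r9c2∈{8}] r9c2 has the single candidate 8, so r9c2=8.
Step 12. [r6c1∈{4,7}] row 6 places 4 nowhere but r6c1. So r6c1=4.
Step 13. [r9c1∈{3,5}] 3 has one home in row 9: r9c1, so r9c1=3.
Step 14. [r5c4∈{4}] r5c4 is down to just 4 ⇒ r5c4=4.
Step 15. [r5c7∈{6}] r5c7 has the single candidate 6, so r5c7=6.
Step 16. [r8c1∈{5}] nothing but 5 survives at r8c1. So r8c1=5.
Step 17. [r3c1∈{7}] only 7 remains possible at r3c1 ⇒ r3c1=7.
Step 18. [r6c3∈{7}] only 7 remains possible at r6c3. So r6c3=7.
Step 19. [r1c6∈{8}] r1c6's peers cover all but 8. So r1c6=8.
Step 20. [r8c7∈{4}] r8c7 is down to just 4 ⇒ r8c7=4.
Step 21. [r6c6∈{3}] r6c6's peers cover all but 3, so r6c6=3.
Step 22. [r1c8∈{4}] only 4 remains possible at r1c8, so r1c8=4.
Step 23. [r1c5∈{6}] r1c5's peers cover all but 6 ⇒ r1c5=6.
Step 24. [r5c5∈{5}] only 5 remains possible at r5c5 ⇒ r5c5=5.
Step 25. [r4c3∈{8}] r4c3 has the single candidate 8 ⇒ r4c3=8.
Step 26. [r3c7∈{8}] r3c7 is down to just 8 ⇒ r3c7=8.
Step 27. [r7c5∈{3}] only 3 remains possible at r7c5, so r7c5=3.
Step 28. [r8c3∈{9}] only 9 remains possible at r8c3. So r8c3=9.
Step 29. [r7c3∈{6}] r7c3's peers cover all but 6, so r7c3=6.
Step 30. [r3c5∈{2}] r3c5's peers cover all but 2 ⇒ r3c5=2.
Step 31. [r9c9∈{5}] r9c9's peers cover all but 5, so r9c9=5.
Step 32. [r3c4∈{1}] r3c4's peers cover all but 1, so r3c4=1.
Step 33. [r2c9∈{1}] r2c9 is down to just 1 ⇒ r2c9=1.
Step 34. [r2c6∈{7}] r2c6's peers cover all but 7, so r2c6=7.
Step 35. [r9c3∈{2}] only 2 remains possible at r9c3 ⇒ r9c3=2.

Answer: 2 9 1 5 6 8 3 4 7 / 8 6 5 3 4 7 9 2 1 / 7 3 4 1 2 9 8 5 6 / 6 5 8 9 7 1 2 3 4 / 9 1 3 4 5 2 6 7 8 / 4 2 7 6 8 3 5 1 9 / 1 4 6 8 3 5 7 9 2 / 5 7 9 2 1 6 4 8 3 / 3 8 2 7 9 4 1 6 5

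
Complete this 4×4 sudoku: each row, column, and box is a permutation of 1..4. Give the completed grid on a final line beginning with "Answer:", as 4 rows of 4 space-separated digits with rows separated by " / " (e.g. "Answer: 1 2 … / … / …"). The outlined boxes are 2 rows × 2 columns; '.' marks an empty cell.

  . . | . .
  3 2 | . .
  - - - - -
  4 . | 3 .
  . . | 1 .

Step 1. [r4c4∈{2,4}] r4c4 is the only open cell in row 4 admitting 4, so r4c4=4.
Step 2. [r1c1∈{1}] only 1 remains possible at r1c1, so r1c1=1.
Step 3. [r1c3∈{2,4}] across col 3, 2 lands solely at r1c3 ⇒ r1c3=2.
Step 4. [r2c3∈{4}] nothing but 4 survives at r2c3, so r2c3=4.
Step 5. [r4c2∈{3}] nothing but 3 survives at r4c2 ⇒ r4c2=3.
Step 6. [r3c4∈{2}] r3c4 is down to just 2, so r3c4=2.
Step 7. [r4c1∈{2}] r4c1 has the single candidate 2, so r4c1=2.
Step 8. [r3c2∈{1}] only 1 remains possible at r3c2, so r3c2=1.
Step 9. [r1c2∈{4}] r1c2 has the single candidate 4. So r1c2=4.
Step 10. [r1c4∈{3}] nothing but 3 survives at r1c4. So r1c4=3.
Step 11. [r2c4∈{1}] r2c4 has the single candidate 1 ⇒ r2c4=1.

Answer: 1 4 2 3 / 3 2 4 1 / 4 1 3 2 / 2 3 1 4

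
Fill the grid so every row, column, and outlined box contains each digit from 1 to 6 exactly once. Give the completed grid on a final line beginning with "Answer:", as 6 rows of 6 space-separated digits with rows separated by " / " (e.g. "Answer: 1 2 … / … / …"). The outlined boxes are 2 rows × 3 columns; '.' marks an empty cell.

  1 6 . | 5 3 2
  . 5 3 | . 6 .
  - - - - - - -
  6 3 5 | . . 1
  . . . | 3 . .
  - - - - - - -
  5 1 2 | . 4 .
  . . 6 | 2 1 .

Step 1. [r4c2∈{2,4}] across col 2, 2 lands solely at r4c2 ⇒ r4c2=2.
Step 2. [r4c1∈{4}] nothing but 4 survives at r4c1, so r4c1=4.
Step 3. [r6c6∈{3,5}] in row 6, 5 fits only at r6c6. So r6c6=5.
Step 4. [r4c6∈{6}] r4c6 has the single candidate 6 ⇒ r4c6=6.
Step 5. [r3c4∈{4}] only 4 remains possible at r3c4, so r3c4=4.
Step 6. [r4c5∈{5}] r4c5 has the single candidate 5 ⇒ r4c5=5.
Step 7. [r2c4∈{1}] r2c4's peers cover all but 1 ⇒ r2c4=1.
Step 8. [r2c6∈{4}] r2c6 is down to just 4. So r2c6=4.
Step 9. [r5c4∈{6}] r5c4 has the single candidate 6. So r5c4=6.
Step 10. [r3c5∈{2}] nothing but 2 survives at r3c5 ⇒ r3c5=2.
Step 11. [r5c6∈{3}] only 3 remains possible at r5c6, so r5c6=3.
Step 12. [r2c1∈{2}] r2c1's peers cover all but 2. So r2c1=2.
Step 13. [r6c2∈{4}] r6c2's peers cover all but 4, so r6c2=4.
Step 14. [r6c1∈{3}] nothing but 3 survives at r6c1. So r6c1=3.
Step 15. [r1c3∈{4}] r1c3 is down to just 4 ⇒ r1c3=4.
Step 16. [r4c3∈{1}] only 1 remains possible at r4c3. So r4c3=1.

Answer: 1 6 4 5 3 2 / 2 5 3 1 6 4 / 6 3 5 4 2 1 / 4 2 1 3 5 6 / 5 1 2 6 4 3 / 3 4 6 2 1 5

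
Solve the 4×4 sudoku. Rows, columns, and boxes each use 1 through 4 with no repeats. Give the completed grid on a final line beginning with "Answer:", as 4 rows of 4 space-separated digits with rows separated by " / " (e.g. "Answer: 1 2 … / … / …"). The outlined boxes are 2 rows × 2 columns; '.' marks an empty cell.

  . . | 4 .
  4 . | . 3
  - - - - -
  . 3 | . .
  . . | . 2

Step 1. [r3c3∈{1}] nothing but 1 survives at r3c3, so r3c3=1.
Step 2. [r2c2∈{1,2}] in row 2, 1 fits only at r2c2 ⇒ r2c2=1.
Step 3. [r3c1∈{2}] r3c1 has the single candidate 2. So r3c1=2.
Step 4. [r1c1∈{3}] r1c1 is down to just 3. So r1c1=3.
Step 5. [r1c4∈{1}] r1c4 is down to just 1 ⇒ r1c4=1.
Step 6. [r2c3∈{2}] r2c3 is down to just 2. So r2c3=2.
Step 7. [r4c2∈{4}] r4c2 has the single candidate 4 ⇒ r4c2=4.
Step 8. [r3c4∈{4}] r3c4's peers cover all but 4. So r3c4=4.
Step 9. [r4c1∈{1}] r4c1 has the single candidate 1 ⇒ r4c1=1.
Step 10. [r4c3∈{3}] r4c3 is down to just 3. So r4c3=3.
Step 11. [r1c2∈{2}] r1c2 is down to just 2, so r1c2=2.

Answer: 3 2 4 1 / 4 1 2 3 / 2 3 1 4 / 1 4 3 2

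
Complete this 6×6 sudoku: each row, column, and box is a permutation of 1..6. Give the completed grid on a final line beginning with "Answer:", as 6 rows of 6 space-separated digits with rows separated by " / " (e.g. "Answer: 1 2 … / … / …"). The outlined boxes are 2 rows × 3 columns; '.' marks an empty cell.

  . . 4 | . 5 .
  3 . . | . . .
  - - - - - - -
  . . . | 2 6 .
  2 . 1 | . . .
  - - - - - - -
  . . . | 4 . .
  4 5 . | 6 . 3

Step 1. [r2c4∈{1}] r2c4's peers cover all but 1 ⇒ r2c4=1.
Step 2. [r4c2∈{3,4,6}] row 4 places 6 nowhere but r4c2, so r4c2=6.
Step 3. [r2c2∈{2}] r2c2 is down to just 2, so r2c2=2.
Step 4. [r5c6∈{1,2,5}] row 5 places 5 nowhere but r5c6. So r5c6=5.
Step 5. [r4c6∈{4}] r4c6 is down to just 4, so r4c6=4.
Step 6. [r2c3∈{5,6}] r2c3 is the only open cell in row 2 admitting 5. So r2c3=5.
Step 7. [r5c3∈{2,3,6}] in col 3, 6 fits only at r5c3 ⇒ r5c3=6.
Step 8. [r5c1∈{1}] r5c1 has the single candidate 1, so r5c1=1.
Step 9. [r1c4∈{3}] only 3 remains possible at r1c4, so r1c4=3.
Step 10. [r6c5∈{1,2}] row 6 places 1 nowhere but r6c5, so r6c5=1.
Step 11. [r3c2∈{3,4}] row 3 places 4 nowhere but r3c2 ⇒ r3c2=4.
Step 12. [r1c1∈{6}] only 6 remains possible at r1c1. So r1c1=6.
Step 13. [r3c1∈{5}] nothing but 5 survives at r3c1 ⇒ r3c1=5.
Step 14. [r3c6∈{1}] r3c6 has the single candidate 1 ⇒ r3c6=1.
Step 15. [r2c6∈{6}] r2c6 has the single candidate 6. So r2c6=6.
Step 16. [r3c3∈{3}] r3c3 has the single candidate 3 ⇒ r3c3=3.
Step 17. [r1c2∈{1}] nothing but 1 survives at r1c2 ⇒ r1c2=1.
Step 18. [r6c3∈{2}] r6c3 has the single candidate 2 ⇒ r6c3=2.
Step 19. [r1c6∈{2}] r1c6's peers cover all but 2 ⇒ r1c6=2.
Step 20. [r5c2∈{3}] r5c2 is down to just 3. So r5c2=3.
Step 21. [r4c5∈{3}] only 3 remains possible at r4c5. So r4c5=3.
Step 22. [r5c5∈{2}] only 2 remains possible at r5c5, so r5c5=2.
Step 23. [r4c4∈{5}] r4c4 has the single candidate 5, so r4c4=5.
Step 24. [r2c5∈{4}] r2c5 is down to just 4, so r2c5=4.

Answer: 6 1 4 3 5 2 / 3 2 5 1 4 6 / 5 4 3 2 6 1 / 2 6 1 5 3 4 / 1 3 6 4 2 5 / 4 5 2 6 1 3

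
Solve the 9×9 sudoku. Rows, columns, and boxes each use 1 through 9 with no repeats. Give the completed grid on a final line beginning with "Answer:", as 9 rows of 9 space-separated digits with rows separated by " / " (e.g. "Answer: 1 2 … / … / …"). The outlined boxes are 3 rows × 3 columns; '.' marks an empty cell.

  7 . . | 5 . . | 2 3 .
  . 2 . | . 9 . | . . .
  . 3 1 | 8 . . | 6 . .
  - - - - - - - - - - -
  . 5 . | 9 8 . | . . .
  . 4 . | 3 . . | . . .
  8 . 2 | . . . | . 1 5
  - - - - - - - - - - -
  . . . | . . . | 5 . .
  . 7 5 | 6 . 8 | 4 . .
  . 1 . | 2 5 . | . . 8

Step 1. [r2c7∈{1,7,8}] in col 7, 1 fits only at r2c7. So r2c7=1.
Step 2. [r7c4∈{1,4,7}] col 4 places 1 nowhere but r7c4. So r7c4=1.
Step 3. [r6c7∈{3,7,9}] across row 6, 3 lands solely at r6c7, so r6c7=3.
Step 4. [r4c7∈{7}] r4c7 has the single candidate 7, so r4c7=7.
Step 5. [r9c7∈{9}] r9c7's peers cover all but 9, so r9c7=9.
Step 6. [r8c1∈{2,3,9}] in row 8, 9 fits only at r8c1 ⇒ r8c1=9.
Step 7. [r7c1∈{2,3,4,6}] 2 has one home in col 1: r7c1 ⇒ r7c1=2.
Step 8. [r2c6∈{3,4,6,7}] in row 2, 3 fits only at r2c6. So r2c6=3.
Step 9. [r2c8∈{4,5,7,8}] across box 3, 8 lands solely at r2c8, so r2c8=8.
Step 10. [r5c6∈{1,2,5,6,7}] across row 5, 5 lands solely at r5c6, so r5c6=5.
Step 11. [r3c8∈{4,5,7,9}] across col 8, 5 lands solely at r3c8. So r3c8=5.
Step 12. [r3c1∈{4}] r3c1 has the single candidate 4 ⇒ r3c1=4.
Step 13. [r2c3∈{6}] r2c3 has the single candidate 6, so r2c3=6.
Step 14. [r4c8∈{2,4,6}] 4 has one home in col 8: r4c8. So r4c8=4.
Step 15. [r5c8∈{2,6,9}] r5c8 is the only open cell in col 8 admitting 9, so r5c8=9.
Step 16. [r4c3∈{3}] r4c3 has the single candidate 3 ⇒ r4c3=3.
Step 17. [r1c3∈{8,9}] r1c3 is the only open cell in col 3 admitting 9. So r1c3=9.
Step 18. [r1c9∈{4}] r1c9's peers cover all but 4 ⇒ r1c9=4.
Step 19. [r2c9∈{7}] only 7 remains possible at r2c9. So r2c9=7.
Step 20. [r6c4∈{4,7}] across col 4, 7 lands solely at r6c4, so r6c4=7.
Step 21. [r8c5∈{3}] r8c5 has the single candidate 3, so r8c5=3.
Step 22. [r9c3∈{4}] only 4 remains possible at r9c3 ⇒ r9c3=4.
Step 23. [r9c6∈{7}] only 7 remains possible at r9c6. So r9c6=7.
Step 24. [r9c8∈{6}] r9c8 is down to just 6. So r9c8=6.
Step 25. [r7c5∈{4}] nothing but 4 survives at r7c5, so r7c5=4.
Step 26. [r6c5∈{6}] nothing but 6 survives at r6c5, so r6c5=6.
Step 27. [r1c5∈{1}] only 1 remains possible at r1c5 ⇒ r1c5=1.
Step 28. [r5c5∈{2}] r5c5 is down to just 2 ⇒ r5c5=2.
Step 29. [r5c9∈{6}] r5c9's peers cover all but 6. So r5c9=6.
Step 30. [r5c1∈{1}] only 1 remains possible at r5c1. So r5c1=1.
Step 31. [r8c9∈{1,2}] in row 8, 1 fits only at r8c9, so r8c9=1.
Step 32. [r1c2∈{8}] r1c2 has the single candidate 8 ⇒ r1c2=8.
Step 33. [r2c4∈{4}] r2c4 is down to just 4 ⇒ r2c4=4.
Step 34. [r6c6∈{4}] r6c6's peers cover all but 4 ⇒ r6c6=4.
Step 35. [r3c6∈{2}] r3c6 is down to just 2. So r3c6=2.
Step 36. [r7c2∈{6}] r7c2's peers cover all but 6, so r7c2=6.
Step 37. [r7c6∈{9}] r7c6's peers cover all but 9, so r7c6=9.
Step 38. [r4c1∈{6}] r4c1 has the single candidate 6 ⇒ r4c1=6.
Step 39. [r7c3∈{8}] r7c3 has the single candidate 8. So r7c3=8.
Step 40. [r6c2∈{9}] r6c2 is down to just 9 ⇒ r6c2=9.
Step 41. [r7c8∈{7}] nothing but 7 survives at r7c8 ⇒ r7c8=7.
Step 42. [r2c1∈{5}] r2c1's peers cover all but 5, so r2c1=5.
Step 43. [r5c3∈{7}] nothing but 7 survives at r5c3 ⇒ r5c3=7.
Step 44. [r3c9∈{9}] r3c9 is down to just 9, so r3c9=9.
Step 45. [r5c7∈{8}] r5c7 is down to just 8, so r5c7=8.
Step 46. [r4c6∈{1}] r4c6 has the single candidate 1, so r4c6=1.
Step 47. [r9c1∈{3}] r9c1 has the single candidate 3, so r9c1=3.
Step 48. [r7c9∈{3}] r7c9 has the single candidate 3 ⇒ r7c9=3.
Step 49. [r4c9∈{2}] r4c9 has the single candidate 2 ⇒ r4c9=2.
Step 50. [r1c6∈{6}] r1c6's peers cover all but 6, so r1c6=6.
Step 51. [r3c5∈{7}] r3c5 is down to just 7. So r3c5=7.
Step 52. [r8c8∈{2}] r8c8 is down to just 2, so r8c8=2.

Answer: 7 8 9 5 1 6 2 3 4 / 5 2 6 4 9 3 1 8 7 / 4 3 1 8 7 2 6 5 9 / 6 5 3 9 8 1 7 4 2 / 1 4 7 3 2 5 8 9 6 / 8 9 2 7 6 4 3 1 5 / 2 6 8 1 4 9 5 7 3 / 9 7 5 6 3 8 4 2 1 / 3 1 4 2 5 7 9 6 8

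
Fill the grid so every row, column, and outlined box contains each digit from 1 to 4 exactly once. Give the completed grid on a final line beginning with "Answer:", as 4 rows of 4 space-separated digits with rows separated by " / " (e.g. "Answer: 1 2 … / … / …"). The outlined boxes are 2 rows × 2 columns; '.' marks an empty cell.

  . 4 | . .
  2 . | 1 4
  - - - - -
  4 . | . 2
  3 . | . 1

Step 1. [r1c4∈{3}] r1c4's peers cover all but 3. So r1c4=3.
Step 2. [r2c2∈{3}] r2c2's peers cover all but 3. So r2c2=3.
Step 3. [r3c3∈{3}] r3c3's peers cover all but 3. So r3c3=3.
Step 4. [r4c2∈{2}] r4c2 has the single candidate 2. So r4c2=2.
Step 5. [r1c1∈{1}] nothing but 1 survives at r1c1. So r1c1=1.
Step 6. [r3c2∈{1}] only 1 remains possible at r3c2, so r3c2=1.
Step 7. [r1c3∈{2}] nothing but 2 survives at r1c3. So r1c3=2.
Step 8. [r4c3∈{4}] r4c3 has the single candidate 4. So r4c3=4.

Answer: 1 4 2 3 / 2 3 1 4 / 4 1 3 2 / 3 2 4 1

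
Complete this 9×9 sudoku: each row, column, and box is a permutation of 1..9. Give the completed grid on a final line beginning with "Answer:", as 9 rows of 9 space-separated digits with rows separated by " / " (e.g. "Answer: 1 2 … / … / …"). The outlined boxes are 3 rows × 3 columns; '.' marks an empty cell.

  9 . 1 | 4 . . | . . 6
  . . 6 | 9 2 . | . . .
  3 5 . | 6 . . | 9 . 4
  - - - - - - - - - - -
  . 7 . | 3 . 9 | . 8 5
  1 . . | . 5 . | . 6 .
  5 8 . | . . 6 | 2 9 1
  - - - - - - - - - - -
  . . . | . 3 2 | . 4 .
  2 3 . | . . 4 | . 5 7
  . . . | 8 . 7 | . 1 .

Step 1. [r2c7∈{1,3,5,7,8}] 1 has one home in col 7: r2c7. So r2c7=1.
Step 2. [r5c7∈{3,4,7}] box 6 places 7 nowhere but r5c7. So r5c7=7.
Step 3. [r4c3∈{2,4}] 2 has one home in row 4: r4c3. So r4c3=2.
Step 4. [r1c7∈{3,5,8}] col 7 places 5 nowhere but r1c7 ⇒ r1c7=5.
Step 5. [r2c9∈{3,8}] box 3 places 8 nowhere but r2c9, so r2c9=8.
Step 6. [r7c1∈{6,7,8}] in col 1, 8 fits only at r7c1, so r7c1=8.
Step 7. [r8c3∈{9}] r8c3 has the single candidate 9 ⇒ r8c3=9.
Step 8. [r7c7∈{6}] r7c7's peers cover all but 6 ⇒ r7c7=6.
Step 9. [r3c3∈{7,8}] r3c3 is the only open cell in col 3 admitting 8 ⇒ r3c3=8.
Step 10. [r4c5∈{1,4}] across row 4, 1 lands solely at r4c5. So r4c5=1.
Step 11. [r3c5∈{7}] r3c5 has the single candidate 7, so r3c5=7.
Step 12. [r9c2∈{4,6}] in col 2, 6 fits only at r9c2, so r9c2=6.
Step 13. [r9c1∈{4}] r9c1 has the single candidate 4, so r9c1=4.
Step 14. [r1c8∈{2,3,7}] across row 1, 7 lands solely at r1c8, so r1c8=7.
Step 15. [r1c6∈{3,8}] r1c6 is the only open cell in row 1 admitting 3. So r1c6=3.
Step 16. [r5c9∈{3}] nothing but 3 survives at r5c9 ⇒ r5c9=3.
Step 17. [r7c4∈{1,5}] col 4 places 5 nowhere but r7c4, so r7c4=5.
Step 18. [r5c3∈{4}] r5c3 is down to just 4. So r5c3=4.
Step 19. [r9c9∈{2,9}] 2 has one home in row 9: r9c9 ⇒ r9c9=2.
Step 20. [r2c2∈{4}] only 4 remains possible at r2c2, so r2c2=4.
Step 21. [r3c8∈{2}] only 2 remains possible at r3c8 ⇒ r3c8=2.
Step 22. [r1c2∈{2}] only 2 remains possible at r1c2, so r1c2=2.
Step 23. [r1c5∈{8}] r1c5 is down to just 8, so r1c5=8.
Step 24. [r8c5∈{6}] r8c5 has the single candidate 6, so r8c5=6.
Step 25. [r9c3∈{5}] r9c3's peers cover all but 5, so r9c3=5.
Step 26. [r4c1∈{6}] r4c1 is down to just 6. So r4c1=6.
Step 27. [r3c6∈{1}] nothing but 1 survives at r3c6, so r3c6=1.
Step 28. [r7c9∈{9}] r7c9 has the single candidate 9. So r7c9=9.
Step 29. [r5c2∈{9}] r5c2 is down to just 9 ⇒ r5c2=9.
Step 30. [r4c7∈{4}] r4c7's peers cover all but 4 ⇒ r4c7=4.
Step 31. [r7c3∈{7}] nothing but 7 survives at r7c3. So r7c3=7.
Step 32. [r6c4∈{7}] r6c4's peers cover all but 7. So r6c4=7.
Step 33. [r6c3∈{3}] r6c3 has the single candidate 3. So r6c3=3.
Step 34. [r7c2∈{1}] only 1 remains possible at r7c2, so r7c2=1.
Step 35. [r2c6∈{5}] only 5 remains possible at r2c6, so r2c6=5.
Step 36. [r5c6∈{8}] r5c6 has the single candidate 8 ⇒ r5c6=8.
Step 37. [r5c4∈{2}] r5c4 is down to just 2 ⇒ r5c4=2.
Step 38. [r6c5∈{4}] r6c5 has the single candidate 4 ⇒ r6c5=4.
Step 39. [r2c8∈{3}] r2c8 is down to just 3. So r2c8=3.
Step 40. [r8c7∈{8}] r8c7's peers cover all but 8, so r8c7=8.
Step 41. [r9c7∈{3}] nothing but 3 survives at r9c7 ⇒ r9c7=3.
Step 42. [r9c5∈{9}] only 9 remains possible at r9c5, so r9c5=9.
Step 43. [r2c1∈{7}] only 7 remains possible at r2c1, so r2c1=7.
Step 44. [r8c4∈{1}] r8c4 is down to just 1. So r8c4=1.

Answer: 9 2 1 4 8 3 5 7 6 / 7 4 6 9 2 5 1 3 8 / 3 5 8 6 7 1 9 2 4 / 6 7 2 3 1 9 4 8 5 / 1 9 4 2 5 8 7 6 3 / 5 8 3 7 4 6 2 9 1 / 8 1 7 5 3 2 6 4 9 / 2 3 9 1 6 4 8 5 7 / 4 6 5 8 9 7 3 1 2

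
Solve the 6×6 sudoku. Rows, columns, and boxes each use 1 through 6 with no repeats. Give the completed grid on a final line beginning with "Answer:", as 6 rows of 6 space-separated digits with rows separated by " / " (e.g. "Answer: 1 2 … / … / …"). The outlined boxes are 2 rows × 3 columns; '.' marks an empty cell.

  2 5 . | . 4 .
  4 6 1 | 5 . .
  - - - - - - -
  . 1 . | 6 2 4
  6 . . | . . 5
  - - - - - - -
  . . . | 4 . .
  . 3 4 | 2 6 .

Step 1. [r2c5∈{3}] r2c5 is down to just 3 ⇒ r2c5=3.
Step 2. [r6c1∈{1,5}] in row 6, 5 fits only at r6c1, so r6c1=5.
Step 3. [r6c6∈{1}] r6c6 is down to just 1 ⇒ r6c6=1.
Step 4. [r5c2∈{2}] r5c2 has the single candidate 2, so r5c2=2.
Step 5. [r3c1∈{3}] r3c1 is down to just 3, so r3c1=3.
Step 6. [r4c5∈{1}] nothing but 1 survives at r4c5 ⇒ r4c5=1.
Step 7. [r1c4∈{1}] r1c4 has the single candidate 1, so r1c4=1.
Step 8. [r4c4∈{3}] r4c4 is down to just 3 ⇒ r4c4=3.
Step 9. [r1c3∈{3}] r1c3's peers cover all but 3. So r1c3=3.
Step 10. [r1c6∈{6}] r1c6's peers cover all but 6 ⇒ r1c6=6.
Step 11. [r5c1∈{1}] r5c1 is down to just 1. So r5c1=1.
Step 12. [r5c3∈{6}] nothing but 6 survives at r5c3 ⇒ r5c3=6.
Step 13. [r5c6∈{3}] only 3 remains possible at r5c6. So r5c6=3.
Step 14. [r4c3∈{2}] r4c3's peers cover all but 2, so r4c3=2.
Step 15. [r5c5∈{5}] only 5 remains possible at r5c5, so r5c5=5.
Step 16. [r2c6∈{2}] r2c6 has the single candidate 2. So r2c6=2.
Step 17. [r4c2∈{4}] r4c2's peers cover all but 4 ⇒ r4c2=4.
Step 18. [r3c3∈{5}] nothing but 5 survives at r3c3 ⇒ r3c3=5.

Answer: 2 5 3 1 4 6 / 4 6 1 5 3 2 / 3 1 5 6 2 4 / 6 4 2 3 1 5 / 1 2 6 4 5 3 / 5 3 4 2 6 1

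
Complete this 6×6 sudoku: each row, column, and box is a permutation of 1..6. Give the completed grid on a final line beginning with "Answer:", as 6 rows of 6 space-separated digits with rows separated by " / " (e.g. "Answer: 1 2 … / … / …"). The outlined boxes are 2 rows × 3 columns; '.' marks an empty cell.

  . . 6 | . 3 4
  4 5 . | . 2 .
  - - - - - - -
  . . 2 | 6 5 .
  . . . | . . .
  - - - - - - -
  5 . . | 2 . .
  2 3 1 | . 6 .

Step 1. [r4c4∈{1,3,4}] in col 4, 3 fits only at r4c4. So r4c4=3.
Step 2. [r3c6∈{1}] r3c6 has the single candidate 1, so r3c6=1.
Step 3. [r1c1∈{1}] r1c1's peers cover all but 1, so r1c1=1.
Step 4. [r4c5∈{4}] r4c5 has the single candidate 4, so r4c5=4.
Step 5. [r5c2∈{4,6}] r5c2 is the only open cell in row 5 admitting 6, so r5c2=6.
Step 6. [r6c6∈{5}] only 5 remains possible at r6c6, so r6c6=5.
Step 7. [r5c6∈{3}] nothing but 3 survives at r5c6, so r5c6=3.
Step 8. [r5c5∈{1}] only 1 remains possible at r5c5. So r5c5=1.
Step 9. [r5c3∈{4}] r5c3 has the single candidate 4 ⇒ r5c3=4.
Step 10. [r3c2∈{4}] r3c2 is down to just 4 ⇒ r3c2=4.
Step 11. [r1c2∈{2}] r1c2 has the single candidate 2, so r1c2=2.
Step 12. [r3c1∈{3}] r3c1 has the single candidate 3 ⇒ r3c1=3.
Step 13. [r4c6∈{2}] nothing but 2 survives at r4c6, so r4c6=2.
Step 14. [r4c1∈{6}] r4c1's peers cover all but 6, so r4c1=6.
Step 15. [r2c3∈{3}] r2c3 is down to just 3, so r2c3=3.
Step 16. [r6c4∈{4}] r6c4 has the single candidate 4, so r6c4=4.
Step 17. [r1c4∈{5}] nothing but 5 survives at r1c4, so r1c4=5.
Step 18. [r2c6∈{6}] nothing but 6 survives at r2c6, so r2c6=6.
Step 19. [r4c2∈{1}] nothing but 1 survives at r4c2, so r4c2=1.
Step 20. [r2c4∈{1}] r2c4 has the single candidate 1 ⇒ r2c4=1.
Step 21. [r4c3∈{5}] nothing but 5 survives at r4c3, so r4c3=5.

Answer: 1 2 6 5 3 4 / 4 5 3 1 2 6 / 3 4 2 6 5 1 / 6 1 5 3 4 2 / 5 6 4 2 1 3 / 2 3 1 4 6 5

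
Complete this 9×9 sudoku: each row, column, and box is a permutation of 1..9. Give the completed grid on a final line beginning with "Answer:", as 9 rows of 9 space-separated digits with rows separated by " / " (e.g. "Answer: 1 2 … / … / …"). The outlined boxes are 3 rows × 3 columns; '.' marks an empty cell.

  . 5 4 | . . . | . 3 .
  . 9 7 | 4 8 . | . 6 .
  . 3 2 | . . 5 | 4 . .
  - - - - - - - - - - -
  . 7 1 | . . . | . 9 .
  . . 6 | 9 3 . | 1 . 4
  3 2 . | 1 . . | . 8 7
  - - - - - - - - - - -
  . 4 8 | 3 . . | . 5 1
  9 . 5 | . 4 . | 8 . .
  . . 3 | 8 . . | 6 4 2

Step 1. [r4c4∈{2,5,6}] col 4 places 5 nowhere but r4c4 ⇒ r4c4=5.
Step 2. [r6c5∈{6}] r6c5's peers cover all but 6. So r6c5=6.
Step 3. [r5c6∈{2,7,8}] across row 5, 7 lands solely at r5c6, so r5c6=7.
Step 4. [r8c2∈{1,6}] col 2 places 6 nowhere but r8c2. So r8c2=6.
Step 5. [r8c6∈{1,2}] row 8 places 1 nowhere but r8c6 ⇒ r8c6=1.
Step 6. [r4c5∈{2}] r4c5's peers cover all but 2, so r4c5=2.
Step 7. [r9c6∈{9}] r9c6 has the single candidate 9, so r9c6=9.
Step 8. [r7c5∈{7}] r7c5 is down to just 7 ⇒ r7c5=7.
Step 9. [r1c7∈{2,7,9}] col 7 places 7 nowhere but r1c7 ⇒ r1c7=7.
Step 10. [r2c1∈{1}] r2c1's peers cover all but 1, so r2c1=1.
Step 11. [r8c4∈{2}] only 2 remains possible at r8c4, so r8c4=2.
Step 12. [r1c4∈{6}] r1c4 has the single candidate 6, so r1c4=6.
Step 13. [r1c1∈{8}] r1c1's peers cover all but 8, so r1c1=8.
Step 14. [r2c7∈{2,5}] in col 7, 2 fits only at r2c7 ⇒ r2c7=2.
Step 15. [r1c9∈{9}] r1c9 is down to just 9. So r1c9=9.
Step 16. [r6c6∈{4}] r6c6 is down to just 4. So r6c6=4.
Step 17. [r3c5∈{1,9}] row 3 places 9 nowhere but r3c5, so r3c5=9.
Step 18. [r8c9∈{3}] nothing but 3 survives at r8c9, so r8c9=3.
Step 19. [r1c6∈{2}] nothing but 2 survives at r1c6, so r1c6=2.
Step 20. [r7c7∈{9}] r7c7's peers cover all but 9 ⇒ r7c7=9.
Step 21. [r7c6∈{6}] r7c6 is down to just 6. So r7c6=6.
Step 22. [r9c1∈{7}] r9c1's peers cover all but 7 ⇒ r9c1=7.
Step 23. [r9c2∈{1}] r9c2's peers cover all but 1, so r9c2=1.
Step 24. [r2c9∈{5}] nothing but 5 survives at r2c9, so r2c9=5.
Step 25. [r8c8∈{7}] r8c8 is down to just 7, so r8c8=7.
Step 26. [r3c1∈{6}] r3c1 has the single candidate 6. So r3c1=6.
Step 27. [r5c8∈{2}] nothing but 2 survives at r5c8, so r5c8=2.
Step 28. [r3c9∈{8}] r3c9 is down to just 8. So r3c9=8.
Step 29. [r5c2∈{8}] only 8 remains possible at r5c2 ⇒ r5c2=8.
Step 30. [r4c1∈{4}] only 4 remains possible at r4c1, so r4c1=4.
Step 31. [r7c1∈{2}] r7c1 has the single candidate 2. So r7c1=2.
Step 32. [r5c1∈{5}] r5c1's peers cover all but 5. So r5c1=5.
Step 33. [r3c8∈{1}] r3c8 has the single candidate 1. So r3c8=1.
Step 34. [r2c6∈{3}] nothing but 3 survives at r2c6 ⇒ r2c6=3.
Step 35. [r6c3∈{9}] r6c3 is down to just 9 ⇒ r6c3=9.
Step 36. [r3c4∈{7}] only 7 remains possible at r3c4. So r3c4=7.
Step 37. [r4c7∈{3}] r4c7's peers cover all but 3 ⇒ r4c7=3.
Step 38. [r1c5∈{1}] only 1 remains possible at r1c5, so r1c5=1.
Step 39. [r4c9∈{6}] nothing but 6 survives at r4c9 ⇒ r4c9=6.
Step 40. [r6c7∈{5}] r6c7 has the single candidate 5. So r6c7=5.
Step 41. [r4c6∈{8}] r4c6 has the single candidate 8, so r4c6=8.
Step 42. [r9c5∈{5}] r9c5 has the single candidate 5 ⇒ r9c5=5.

Answer: 8 5 4 6 1 2 7 3 9 / 1 9 7 4 8 3 2 6 5 / 6 3 2 7 9 5 4 1 8 / 4 7 1 5 2 8 3 9 6 / 5 8 6 9 3 7 1 2 4 / 3 2 9 1 6 4 5 8 7 / 2 4 8 3 7 6 9 5 1 / 9 6 5 2 4 1 8 7 3 / 7 1 3 8 5 9 6 4 2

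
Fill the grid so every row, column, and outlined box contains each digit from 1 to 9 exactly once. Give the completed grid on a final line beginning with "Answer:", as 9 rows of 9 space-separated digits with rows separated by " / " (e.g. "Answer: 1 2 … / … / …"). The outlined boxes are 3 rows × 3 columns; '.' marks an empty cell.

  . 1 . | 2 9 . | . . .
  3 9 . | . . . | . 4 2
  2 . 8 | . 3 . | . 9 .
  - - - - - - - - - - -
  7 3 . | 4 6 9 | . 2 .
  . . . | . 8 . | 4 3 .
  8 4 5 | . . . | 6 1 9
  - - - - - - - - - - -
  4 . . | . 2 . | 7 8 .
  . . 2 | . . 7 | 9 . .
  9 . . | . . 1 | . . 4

Step 1. [r9c5∈{5}] r9c5 has the single candidate 5, so r9c5=5.
Step 2. [r9c8∈{6}] only 6 remains possible at r9c8 ⇒ r9c8=6.
Step 3. [r5c4∈{1,5,7}] box 5 places 1 nowhere but r5c4. So r5c4=1.
Step 4. [r5c6∈{2,5}] 5 has one home in box 5: r5c6, so r5c6=5.
Step 5. [r8c8∈{5}] r8c8 has the single candidate 5. So r8c8=5.
Step 6. [r5c1∈{6}] only 6 remains possible at r5c1, so r5c1=6.
Step 7. [r1c8∈{7}] r1c8 has the single candidate 7, so r1c8=7.
Step 8. [r1c1∈{5}] r1c1 has the single candidate 5. So r1c1=5.
Step 9. [r2c5∈{1,7}] col 5 places 1 nowhere but r2c5 ⇒ r2c5=1.
Step 10. [r3c6∈{4,6}] r3c6 is the only open cell in row 3 admitting 4, so r3c6=4.
Step 11. [r8c1∈{1}] r8c1 is down to just 1. So r8c1=1.
Step 12. [r8c9∈{3}] nothing but 3 survives at r8c9, so r8c9=3.
Step 13. [r3c7∈{1,5}] in col 7, 1 fits only at r3c7, so r3c7=1.
Step 14. [r7c4∈{3,6,9}] in row 7, 9 fits only at r7c4. So r7c4=9.
Step 15. [r1c7∈{3,8}] r1c6 and r1c9 in row 1 both hold exactly {6,8}; those values are spoken for ⇒ r1c7≠8.
Step 16. [r3c4∈{5,6,7}] r1c6 and r2c6 in box 2 both hold exactly {6,8}; those values are spoken for ⇒ r3c4≠6.
Step 17. [r1c3∈{4,6}] the pair r1c6,r1c9 in row 1 locks {6,8} between them, so r1c3≠6.
Step 18. [r6c5∈{7}] r6c5 has the single candidate 7. So r6c5=7.
Step 19. [r6c4∈{3}] nothing but 3 survives at r6c4, so r6c4=3.
Step 20. [r9c4∈{8}] nothing but 8 survives at r9c4 ⇒ r9c4=8.
Step 21. [r8c4∈{6}] r8c4's peers cover all but 6. So r8c4=6.
Step 22. [r9c3∈{3,7}] across row 9, 3 lands solely at r9c3. So r9c3=3.
Step 23. [r2c3∈{6,7}] across col 3, 7 lands solely at r2c3. So r2c3=7.
Step 24. [r2c6∈{6,8}] row 2 places 6 nowhere but r2c6. So r2c6=6.
Step 25. [r2c7∈{5,8}] r2c7 is the only open cell in row 2 admitting 8. So r2c7=8.
Step 26. [r3c9∈{5,6}] across box 3, 5 lands solely at r3c9, so r3c9=5.
Step 27. [r7c2∈{5,6}] 5 has one home in row 7: r7c2. So r7c2=5.
Step 28. [r9c7∈{2}] r9c7 is down to just 2, so r9c7=2.
Step 29. [r4c3∈{1}] only 1 remains possible at r4c3, so r4c3=1.
Step 30. [r3c2∈{6}] only 6 remains possible at r3c2, so r3c2=6.
Step 31. [r5c3∈{9}] r5c3's peers cover all but 9. So r5c3=9.
Step 32. [r4c9∈{8}] only 8 remains possible at r4c9 ⇒ r4c9=8.
Step 33. [r6c6∈{2}] r6c6 has the single candidate 2 ⇒ r6c6=2.
Step 34. [r1c9∈{6}] r1c9 is down to just 6 ⇒ r1c9=6.
Step 35. [r8c5∈{4}] r8c5 is down to just 4, so r8c5=4.
Step 36. [r1c3∈{4}] r1c3's peers cover all but 4. So r1c3=4.
Step 37. [r7c6∈{3}] r7c6 is down to just 3. So r7c6=3.
Step 38. [r5c2∈{2}] r5c2 has the single candidate 2, so r5c2=2.
Step 39. [r9c2∈{7}] r9c2's peers cover all but 7. So r9c2=7.
Step 40. [r2c4∈{5}] nothing but 5 survives at r2c4, so r2c4=5.
Step 41. [r8c2∈{8}] r8c2 has the single candidate 8. So r8c2=8.
Step 42. [r7c3∈{6}] r7c3 is down to just 6. So r7c3=6.
Step 43. [r4c7∈{5}] nothing but 5 survives at r4c7, so r4c7=5.
Step 44. [r5c9∈{7}] r5c9 is down to just 7, so r5c9=7.
Step 45. [r1c7∈{3}] r1c7's peers cover all but 3, so r1c7=3.
Step 46. [r3c4∈{7}] r3c4 is down to just 7 ⇒ r3c4=7.
Step 47. [r7c9∈{1}] nothing but 1 survives at r7c9. So r7c9=1.
Step 48. [r1c6∈{8}] nothing but 8 survives at r1c6. So r1c6=8.

Answer: 5 1 4 2 9 8 3 7 6 / 3 9 7 5 1 6 8 4 2 / 2 6 8 7 3 4 1 9 5 / 7 3 1 4 6 9 5 2 8 / 6 2 9 1 8 5 4 3 7 / 8 4 5 3 7 2 6 1 9 / 4 5 6 9 2 3 7 8 1 / 1 8 2 6 4 7 9 5 3 / 9 7 3 8 5 1 2 6 4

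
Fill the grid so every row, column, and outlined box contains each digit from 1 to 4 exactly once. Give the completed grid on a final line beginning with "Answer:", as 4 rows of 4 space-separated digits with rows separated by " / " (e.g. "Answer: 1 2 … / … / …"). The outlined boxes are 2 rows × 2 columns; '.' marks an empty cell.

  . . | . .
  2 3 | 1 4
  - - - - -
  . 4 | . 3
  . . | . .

Step 1. [r3c1∈{1}] r3c1 has the single candidate 1 ⇒ r3c1=1.
Step 2. [r3c3∈{2}] nothing but 2 survives at r3c3 ⇒ r3c3=2.
Step 3. [r1c1∈{4}] r1c1 is down to just 4. So r1c1=4.
Step 4. [r4c1∈{3}] r4c1 is down to just 3. So r4c1=3.
Step 5. [r4c3∈{4}] only 4 remains possible at r4c3. So r4c3=4.
Step 6. [r1c3∈{3}] r1c3's peers cover all but 3 ⇒ r1c3=3.
Step 7. [r4c4∈{1}] only 1 remains possible at r4c4, so r4c4=1.
Step 8. [r1c2∈{1}] r1c2 has the single candidate 1, so r1c2=1.
Step 9. [r1c4∈{2}] r1c4's peers cover all but 2, so r1c4=2.
Step 10. [r4c2∈{2}] only 2 remains possible at r4c2. So r4c2=2.

Answer: 4 1 3 2 / 2 3 1 4 / 1 4 2 3 / 3 2 4 1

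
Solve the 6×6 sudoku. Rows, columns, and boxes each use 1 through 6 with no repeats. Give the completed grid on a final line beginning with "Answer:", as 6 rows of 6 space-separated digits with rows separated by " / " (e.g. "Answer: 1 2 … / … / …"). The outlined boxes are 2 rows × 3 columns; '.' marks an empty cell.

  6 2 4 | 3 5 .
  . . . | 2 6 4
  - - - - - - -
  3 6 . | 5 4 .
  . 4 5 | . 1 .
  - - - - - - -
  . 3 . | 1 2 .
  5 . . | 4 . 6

Step 1. [r3c3∈{1,2}] row 3 places 1 nowhere but r3c3 ⇒ r3c3=1.
Step 2. [r3c6∈{2}] nothing but 2 survives at r3c6 ⇒ r3c6=2.
Step 3. [r2c1∈{1}] r2c1 is down to just 1, so r2c1=1.
Step 4. [r2c2∈{5}] r2c2's peers cover all but 5 ⇒ r2c2=5.
Step 5. [r6c3∈{2}] only 2 remains possible at r6c3. So r6c3=2.
Step 6. [r4c1∈{2}] r4c1 has the single candidate 2. So r4c1=2.
Step 7. [r6c2∈{1}] only 1 remains possible at r6c2 ⇒ r6c2=1.
Step 8. [r1c6∈{1}] r1c6 is down to just 1, so r1c6=1.
Step 9. [r4c4∈{6}] nothing but 6 survives at r4c4 ⇒ r4c4=6.
Step 10. [r6c5∈{3}] r6c5 is down to just 3 ⇒ r6c5=3.
Step 11. [r5c1∈{4}] r5c1 is down to just 4. So r5c1=4.
Step 12. [r2c3∈{3}] r2c3's peers cover all but 3, so r2c3=3.
Step 13. [r5c3∈{6}] r5c3 has the single candidate 6, so r5c3=6.
Step 14. [r4c6∈{3}] r4c6's peers cover all but 3. So r4c6=3.
Step 15. [r5c6∈{5}] nothing but 5 survives at r5c6. So r5c6=5.

Answer: 6 2 4 3 5 1 / 1 5 3 2 6 4 / 3 6 1 5 4 2 / 2 4 5 6 1 3 / 4 3 6 1 2 5 / 5 1 2 4 3 6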